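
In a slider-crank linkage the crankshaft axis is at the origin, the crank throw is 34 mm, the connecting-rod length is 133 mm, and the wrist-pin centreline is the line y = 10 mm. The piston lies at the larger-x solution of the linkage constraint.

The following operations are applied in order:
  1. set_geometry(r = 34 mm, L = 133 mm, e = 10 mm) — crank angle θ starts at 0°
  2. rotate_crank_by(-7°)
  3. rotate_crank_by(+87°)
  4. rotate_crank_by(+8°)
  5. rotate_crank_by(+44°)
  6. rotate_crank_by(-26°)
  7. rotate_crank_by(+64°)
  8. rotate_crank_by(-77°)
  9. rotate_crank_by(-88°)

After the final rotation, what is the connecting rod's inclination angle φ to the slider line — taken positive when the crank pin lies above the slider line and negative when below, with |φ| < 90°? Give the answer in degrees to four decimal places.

-3.0328

set_geometry: r = 34 mm, L = 133 mm, e = 10 mm; θ ← 0°
rotate_crank_by(-7°): θ ← 0° -7° = -7°
rotate_crank_by(+87°): θ ← -7° +87° = 80°
rotate_crank_by(+8°): θ ← 80° +8° = 88°
rotate_crank_by(+44°): θ ← 88° +44° = 132°
rotate_crank_by(-26°): θ ← 132° -26° = 106°
rotate_crank_by(+64°): θ ← 106° +64° = 170°
rotate_crank_by(-77°): θ ← 170° -77° = 93°
rotate_crank_by(-88°): θ ← 93° -88° = 5°
crank pin P = (r cos θ, r sin θ) = (33.870620, 2.963295)
h = r sin θ − e = 2.963295 − 10 = -7.036705
sin φ = h / L = -7.036705 / 133 = -0.05290755
φ = arcsin(-0.05290755) = -3.032796°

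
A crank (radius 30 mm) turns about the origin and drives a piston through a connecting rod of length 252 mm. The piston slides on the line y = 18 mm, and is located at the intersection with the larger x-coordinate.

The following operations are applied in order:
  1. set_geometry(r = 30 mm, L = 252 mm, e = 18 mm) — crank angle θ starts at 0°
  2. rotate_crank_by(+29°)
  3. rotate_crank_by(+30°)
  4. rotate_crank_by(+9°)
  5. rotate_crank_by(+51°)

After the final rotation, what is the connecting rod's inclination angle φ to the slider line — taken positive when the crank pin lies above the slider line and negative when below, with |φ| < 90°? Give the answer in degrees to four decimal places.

set_geometry: r = 30 mm, L = 252 mm, e = 18 mm; θ ← 0°
rotate_crank_by(+29°): θ ← 0° +29° = 29°
rotate_crank_by(+30°): θ ← 29° +30° = 59°
rotate_crank_by(+9°): θ ← 59° +9° = 68°
rotate_crank_by(+51°): θ ← 68° +51° = 119°
crank pin P = (r cos θ, r sin θ) = (-14.544289, 26.238591)
h = r sin θ − e = 26.238591 − 18 = 8.238591
sin φ = h / L = 8.238591 / 252 = 0.03269282
φ = arcsin(0.03269282) = 1.873495°

1.8735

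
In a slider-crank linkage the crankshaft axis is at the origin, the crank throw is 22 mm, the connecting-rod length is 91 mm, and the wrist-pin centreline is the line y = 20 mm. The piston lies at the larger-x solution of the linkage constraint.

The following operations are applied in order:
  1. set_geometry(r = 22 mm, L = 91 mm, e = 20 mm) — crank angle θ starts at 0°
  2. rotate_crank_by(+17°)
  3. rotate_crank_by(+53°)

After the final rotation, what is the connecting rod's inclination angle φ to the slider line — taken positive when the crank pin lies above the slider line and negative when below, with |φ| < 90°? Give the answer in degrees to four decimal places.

0.4239

set_geometry: r = 22 mm, L = 91 mm, e = 20 mm; θ ← 0°
rotate_crank_by(+17°): θ ← 0° +17° = 17°
rotate_crank_by(+53°): θ ← 17° +53° = 70°
crank pin P = (r cos θ, r sin θ) = (7.524443, 20.673238)
h = r sin θ − e = 20.673238 − 20 = 0.673238
sin φ = h / L = 0.673238 / 91 = 0.00739822
φ = arcsin(0.00739822) = 0.423890°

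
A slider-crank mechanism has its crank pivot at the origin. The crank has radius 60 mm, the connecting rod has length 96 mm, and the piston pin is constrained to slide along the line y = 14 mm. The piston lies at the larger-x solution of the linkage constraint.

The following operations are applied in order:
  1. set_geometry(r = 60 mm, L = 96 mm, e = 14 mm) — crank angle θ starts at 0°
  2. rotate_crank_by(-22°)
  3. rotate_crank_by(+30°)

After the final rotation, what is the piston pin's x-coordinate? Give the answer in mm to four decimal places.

set_geometry: r = 60 mm, L = 96 mm, e = 14 mm; θ ← 0°
rotate_crank_by(-22°): θ ← 0° -22° = -22°
rotate_crank_by(+30°): θ ← -22° +30° = 8°
crank pin P = (r cos θ, r sin θ) = (59.416084, 8.350386)
h = r sin θ − e = 8.350386 − 14 = -5.649614
x = r cos θ + √(L² − h²) = 59.416084 + √(9216.0 − 31.9181) = 59.416084 + 95.833616 = 155.249700

155.2497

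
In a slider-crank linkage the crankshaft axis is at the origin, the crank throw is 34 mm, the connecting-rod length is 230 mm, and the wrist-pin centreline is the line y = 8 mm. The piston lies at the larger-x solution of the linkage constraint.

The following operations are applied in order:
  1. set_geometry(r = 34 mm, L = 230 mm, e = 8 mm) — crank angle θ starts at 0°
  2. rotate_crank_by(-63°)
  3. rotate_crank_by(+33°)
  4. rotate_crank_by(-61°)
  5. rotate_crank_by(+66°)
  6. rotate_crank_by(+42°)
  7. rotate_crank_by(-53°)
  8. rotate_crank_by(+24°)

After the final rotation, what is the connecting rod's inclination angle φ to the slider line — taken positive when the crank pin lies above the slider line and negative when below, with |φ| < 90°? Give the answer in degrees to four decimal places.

-3.7566

set_geometry: r = 34 mm, L = 230 mm, e = 8 mm; θ ← 0°
rotate_crank_by(-63°): θ ← 0° -63° = -63°
rotate_crank_by(+33°): θ ← -63° +33° = -30°
rotate_crank_by(-61°): θ ← -30° -61° = -91°
rotate_crank_by(+66°): θ ← -91° +66° = -25°
rotate_crank_by(+42°): θ ← -25° +42° = 17°
rotate_crank_by(-53°): θ ← 17° -53° = -36°
rotate_crank_by(+24°): θ ← -36° +24° = -12°
crank pin P = (r cos θ, r sin θ) = (33.257018, -7.068997)
h = r sin θ − e = -7.068997 − 8 = -15.068997
sin φ = h / L = -15.068997 / 230 = -0.06551738
φ = arcsin(-0.06551738) = -3.756560°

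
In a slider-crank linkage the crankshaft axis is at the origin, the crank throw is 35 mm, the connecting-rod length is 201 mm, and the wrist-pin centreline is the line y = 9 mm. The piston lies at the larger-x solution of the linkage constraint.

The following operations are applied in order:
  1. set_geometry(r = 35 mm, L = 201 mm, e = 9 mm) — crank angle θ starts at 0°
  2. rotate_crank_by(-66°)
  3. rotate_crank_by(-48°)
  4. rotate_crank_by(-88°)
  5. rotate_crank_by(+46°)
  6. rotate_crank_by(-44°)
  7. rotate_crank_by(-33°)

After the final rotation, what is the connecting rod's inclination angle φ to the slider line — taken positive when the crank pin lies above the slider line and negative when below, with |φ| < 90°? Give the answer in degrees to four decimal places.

5.4104

set_geometry: r = 35 mm, L = 201 mm, e = 9 mm; θ ← 0°
rotate_crank_by(-66°): θ ← 0° -66° = -66°
rotate_crank_by(-48°): θ ← -66° -48° = -114°
rotate_crank_by(-88°): θ ← -114° -88° = -202°
rotate_crank_by(+46°): θ ← -202° +46° = -156°
rotate_crank_by(-44°): θ ← -156° -44° = -200°
rotate_crank_by(-33°): θ ← -200° -33° = -233°
crank pin P = (r cos θ, r sin θ) = (-21.063526, 27.952243)
h = r sin θ − e = 27.952243 − 9 = 18.952243
sin φ = h / L = 18.952243 / 201 = 0.09428977
φ = arcsin(0.09428977) = 5.410443°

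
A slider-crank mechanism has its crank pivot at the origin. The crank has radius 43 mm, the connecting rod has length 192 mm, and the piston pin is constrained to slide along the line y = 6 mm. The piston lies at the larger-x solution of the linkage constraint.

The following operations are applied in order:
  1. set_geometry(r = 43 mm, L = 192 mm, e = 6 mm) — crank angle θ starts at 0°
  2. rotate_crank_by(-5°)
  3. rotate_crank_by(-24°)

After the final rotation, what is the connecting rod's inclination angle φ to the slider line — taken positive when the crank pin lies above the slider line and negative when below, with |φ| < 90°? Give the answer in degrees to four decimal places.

set_geometry: r = 43 mm, L = 192 mm, e = 6 mm; θ ← 0°
rotate_crank_by(-5°): θ ← 0° -5° = -5°
rotate_crank_by(-24°): θ ← -5° -24° = -29°
crank pin P = (r cos θ, r sin θ) = (37.608647, -20.846814)
h = r sin θ − e = -20.846814 − 6 = -26.846814
sin φ = h / L = -26.846814 / 192 = -0.13982715
φ = arcsin(-0.13982715) = -8.037845°

-8.0378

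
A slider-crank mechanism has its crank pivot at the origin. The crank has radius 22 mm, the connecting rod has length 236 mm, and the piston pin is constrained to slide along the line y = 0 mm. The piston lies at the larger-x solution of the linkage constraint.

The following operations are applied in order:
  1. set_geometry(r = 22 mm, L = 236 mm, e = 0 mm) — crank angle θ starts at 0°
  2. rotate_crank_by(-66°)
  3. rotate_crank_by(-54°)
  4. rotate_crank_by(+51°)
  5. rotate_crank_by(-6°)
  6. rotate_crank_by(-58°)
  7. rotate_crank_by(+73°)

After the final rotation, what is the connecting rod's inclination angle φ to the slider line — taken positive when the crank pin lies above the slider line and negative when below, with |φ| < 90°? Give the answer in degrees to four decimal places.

-4.6306

set_geometry: r = 22 mm, L = 236 mm, e = 0 mm; θ ← 0°
rotate_crank_by(-66°): θ ← 0° -66° = -66°
rotate_crank_by(-54°): θ ← -66° -54° = -120°
rotate_crank_by(+51°): θ ← -120° +51° = -69°
rotate_crank_by(-6°): θ ← -69° -6° = -75°
rotate_crank_by(-58°): θ ← -75° -58° = -133°
rotate_crank_by(+73°): θ ← -133° +73° = -60°
crank pin P = (r cos θ, r sin θ) = (11.000000, -19.052559)
h = r sin θ − e = -19.052559 − 0 = -19.052559
sin φ = h / L = -19.052559 / 236 = -0.08073118
φ = arcsin(-0.08073118) = -4.630595°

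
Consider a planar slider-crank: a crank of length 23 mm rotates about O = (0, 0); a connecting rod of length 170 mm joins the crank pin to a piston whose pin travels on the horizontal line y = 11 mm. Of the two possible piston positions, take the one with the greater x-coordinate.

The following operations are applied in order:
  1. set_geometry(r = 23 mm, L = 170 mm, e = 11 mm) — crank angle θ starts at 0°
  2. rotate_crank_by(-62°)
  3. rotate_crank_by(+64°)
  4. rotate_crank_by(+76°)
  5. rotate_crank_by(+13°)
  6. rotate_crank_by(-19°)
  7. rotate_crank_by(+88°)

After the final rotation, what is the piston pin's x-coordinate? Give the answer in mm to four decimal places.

set_geometry: r = 23 mm, L = 170 mm, e = 11 mm; θ ← 0°
rotate_crank_by(-62°): θ ← 0° -62° = -62°
rotate_crank_by(+64°): θ ← -62° +64° = 2°
rotate_crank_by(+76°): θ ← 2° +76° = 78°
rotate_crank_by(+13°): θ ← 78° +13° = 91°
rotate_crank_by(-19°): θ ← 91° -19° = 72°
rotate_crank_by(+88°): θ ← 72° +88° = 160°
crank pin P = (r cos θ, r sin θ) = (-21.612930, 7.866463)
h = r sin θ − e = 7.866463 − 11 = -3.133537
x = r cos θ + √(L² − h²) = -21.612930 + √(28900.0 − 9.8191) = -21.612930 + 169.971118 = 148.358188

148.3582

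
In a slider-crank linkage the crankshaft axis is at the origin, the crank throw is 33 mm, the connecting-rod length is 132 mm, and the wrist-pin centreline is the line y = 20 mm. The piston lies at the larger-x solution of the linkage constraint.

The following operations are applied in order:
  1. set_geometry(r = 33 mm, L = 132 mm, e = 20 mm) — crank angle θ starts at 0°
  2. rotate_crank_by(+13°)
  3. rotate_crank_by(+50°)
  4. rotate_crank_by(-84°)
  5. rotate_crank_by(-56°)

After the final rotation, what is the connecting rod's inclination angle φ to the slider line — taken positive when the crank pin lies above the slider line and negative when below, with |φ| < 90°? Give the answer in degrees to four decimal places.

set_geometry: r = 33 mm, L = 132 mm, e = 20 mm; θ ← 0°
rotate_crank_by(+13°): θ ← 0° +13° = 13°
rotate_crank_by(+50°): θ ← 13° +50° = 63°
rotate_crank_by(-84°): θ ← 63° -84° = -21°
rotate_crank_by(-56°): θ ← -21° -56° = -77°
crank pin P = (r cos θ, r sin θ) = (7.423385, -32.154212)
h = r sin θ − e = -32.154212 − 20 = -52.154212
sin φ = h / L = -52.154212 / 132 = -0.39510767
φ = arcsin(-0.39510767) = -23.272689°

-23.2727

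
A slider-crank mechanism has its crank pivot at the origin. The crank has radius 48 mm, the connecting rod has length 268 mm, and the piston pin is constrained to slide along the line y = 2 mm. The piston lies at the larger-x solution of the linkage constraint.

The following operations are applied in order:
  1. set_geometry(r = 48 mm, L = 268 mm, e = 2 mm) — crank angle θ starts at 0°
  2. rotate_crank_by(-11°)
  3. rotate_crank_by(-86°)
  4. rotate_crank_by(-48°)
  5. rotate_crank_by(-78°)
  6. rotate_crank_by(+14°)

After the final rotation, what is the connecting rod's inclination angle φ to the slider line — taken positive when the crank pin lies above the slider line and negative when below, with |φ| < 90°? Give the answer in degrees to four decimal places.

4.5523

set_geometry: r = 48 mm, L = 268 mm, e = 2 mm; θ ← 0°
rotate_crank_by(-11°): θ ← 0° -11° = -11°
rotate_crank_by(-86°): θ ← -11° -86° = -97°
rotate_crank_by(-48°): θ ← -97° -48° = -145°
rotate_crank_by(-78°): θ ← -145° -78° = -223°
rotate_crank_by(+14°): θ ← -223° +14° = -209°
crank pin P = (r cos θ, r sin θ) = (-41.981746, 23.270862)
h = r sin θ − e = 23.270862 − 2 = 21.270862
sin φ = h / L = 21.270862 / 268 = 0.07936889
φ = arcsin(0.07936889) = 4.552290°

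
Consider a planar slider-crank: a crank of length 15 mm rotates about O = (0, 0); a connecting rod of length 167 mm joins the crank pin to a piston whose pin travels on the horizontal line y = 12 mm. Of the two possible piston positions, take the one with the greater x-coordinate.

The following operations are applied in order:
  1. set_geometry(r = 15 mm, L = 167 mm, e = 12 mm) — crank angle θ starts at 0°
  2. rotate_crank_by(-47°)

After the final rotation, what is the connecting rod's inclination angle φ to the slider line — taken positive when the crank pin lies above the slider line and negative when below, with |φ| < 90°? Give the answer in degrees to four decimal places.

set_geometry: r = 15 mm, L = 167 mm, e = 12 mm; θ ← 0°
rotate_crank_by(-47°): θ ← 0° -47° = -47°
crank pin P = (r cos θ, r sin θ) = (10.229975, -10.970306)
h = r sin θ − e = -10.970306 − 12 = -22.970306
sin φ = h / L = -22.970306 / 167 = -0.13754674
φ = arcsin(-0.13754674) = -7.905911°

-7.9059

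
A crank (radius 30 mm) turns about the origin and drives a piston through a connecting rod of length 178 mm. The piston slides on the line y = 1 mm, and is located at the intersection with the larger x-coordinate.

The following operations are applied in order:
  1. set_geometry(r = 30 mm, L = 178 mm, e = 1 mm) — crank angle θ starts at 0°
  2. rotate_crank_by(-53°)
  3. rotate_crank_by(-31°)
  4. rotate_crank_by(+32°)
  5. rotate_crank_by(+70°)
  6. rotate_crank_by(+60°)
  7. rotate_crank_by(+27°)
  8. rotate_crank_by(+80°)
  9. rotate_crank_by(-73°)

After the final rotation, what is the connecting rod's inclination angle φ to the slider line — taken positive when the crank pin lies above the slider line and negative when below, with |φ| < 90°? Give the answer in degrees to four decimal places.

set_geometry: r = 30 mm, L = 178 mm, e = 1 mm; θ ← 0°
rotate_crank_by(-53°): θ ← 0° -53° = -53°
rotate_crank_by(-31°): θ ← -53° -31° = -84°
rotate_crank_by(+32°): θ ← -84° +32° = -52°
rotate_crank_by(+70°): θ ← -52° +70° = 18°
rotate_crank_by(+60°): θ ← 18° +60° = 78°
rotate_crank_by(+27°): θ ← 78° +27° = 105°
rotate_crank_by(+80°): θ ← 105° +80° = 185°
rotate_crank_by(-73°): θ ← 185° -73° = 112°
crank pin P = (r cos θ, r sin θ) = (-11.238198, 27.815516)
h = r sin θ − e = 27.815516 − 1 = 26.815516
sin φ = h / L = 26.815516 / 178 = 0.15064896
φ = arcsin(0.15064896) = 8.664537°

8.6645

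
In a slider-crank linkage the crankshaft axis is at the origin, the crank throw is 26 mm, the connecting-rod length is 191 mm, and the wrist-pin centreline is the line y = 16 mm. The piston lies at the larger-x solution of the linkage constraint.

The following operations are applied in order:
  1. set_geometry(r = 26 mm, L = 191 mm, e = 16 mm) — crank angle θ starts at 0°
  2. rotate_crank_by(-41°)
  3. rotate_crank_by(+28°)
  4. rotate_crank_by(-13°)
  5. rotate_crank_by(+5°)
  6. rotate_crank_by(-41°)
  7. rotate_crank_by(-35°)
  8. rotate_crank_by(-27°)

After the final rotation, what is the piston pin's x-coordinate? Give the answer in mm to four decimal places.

172.7325

set_geometry: r = 26 mm, L = 191 mm, e = 16 mm; θ ← 0°
rotate_crank_by(-41°): θ ← 0° -41° = -41°
rotate_crank_by(+28°): θ ← -41° +28° = -13°
rotate_crank_by(-13°): θ ← -13° -13° = -26°
rotate_crank_by(+5°): θ ← -26° +5° = -21°
rotate_crank_by(-41°): θ ← -21° -41° = -62°
rotate_crank_by(-35°): θ ← -62° -35° = -97°
rotate_crank_by(-27°): θ ← -97° -27° = -124°
crank pin P = (r cos θ, r sin θ) = (-14.539015, -21.554977)
h = r sin θ − e = -21.554977 − 16 = -37.554977
x = r cos θ + √(L² − h²) = -14.539015 + √(36481.0 − 1410.3763) = -14.539015 + 187.271524 = 172.732509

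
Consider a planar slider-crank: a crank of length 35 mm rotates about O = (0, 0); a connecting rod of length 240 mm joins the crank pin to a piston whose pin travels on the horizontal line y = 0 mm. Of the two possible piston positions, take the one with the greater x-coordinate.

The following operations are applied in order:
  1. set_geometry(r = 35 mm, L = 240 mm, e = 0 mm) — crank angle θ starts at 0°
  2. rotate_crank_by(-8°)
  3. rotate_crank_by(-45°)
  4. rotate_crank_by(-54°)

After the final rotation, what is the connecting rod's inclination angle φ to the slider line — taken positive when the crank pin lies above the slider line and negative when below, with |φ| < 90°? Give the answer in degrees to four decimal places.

set_geometry: r = 35 mm, L = 240 mm, e = 0 mm; θ ← 0°
rotate_crank_by(-8°): θ ← 0° -8° = -8°
rotate_crank_by(-45°): θ ← -8° -45° = -53°
rotate_crank_by(-54°): θ ← -53° -54° = -107°
crank pin P = (r cos θ, r sin θ) = (-10.233010, -33.470666)
h = r sin θ − e = -33.470666 − 0 = -33.470666
sin φ = h / L = -33.470666 / 240 = -0.13946111
φ = arcsin(-0.13946111) = -8.016664°

-8.0167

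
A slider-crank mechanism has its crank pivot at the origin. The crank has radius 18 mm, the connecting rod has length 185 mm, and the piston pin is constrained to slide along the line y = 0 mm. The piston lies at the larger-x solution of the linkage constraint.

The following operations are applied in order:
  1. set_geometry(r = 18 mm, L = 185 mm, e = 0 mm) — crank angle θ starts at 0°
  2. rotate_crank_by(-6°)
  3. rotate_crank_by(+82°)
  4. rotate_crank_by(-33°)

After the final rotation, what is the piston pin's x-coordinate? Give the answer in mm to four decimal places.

197.7566

set_geometry: r = 18 mm, L = 185 mm, e = 0 mm; θ ← 0°
rotate_crank_by(-6°): θ ← 0° -6° = -6°
rotate_crank_by(+82°): θ ← -6° +82° = 76°
rotate_crank_by(-33°): θ ← 76° -33° = 43°
crank pin P = (r cos θ, r sin θ) = (13.164367, 12.275970)
h = r sin θ − e = 12.275970 − 0 = 12.275970
x = r cos θ + √(L² − h²) = 13.164367 + √(34225.0 − 150.6995) = 13.164367 + 184.592255 = 197.756621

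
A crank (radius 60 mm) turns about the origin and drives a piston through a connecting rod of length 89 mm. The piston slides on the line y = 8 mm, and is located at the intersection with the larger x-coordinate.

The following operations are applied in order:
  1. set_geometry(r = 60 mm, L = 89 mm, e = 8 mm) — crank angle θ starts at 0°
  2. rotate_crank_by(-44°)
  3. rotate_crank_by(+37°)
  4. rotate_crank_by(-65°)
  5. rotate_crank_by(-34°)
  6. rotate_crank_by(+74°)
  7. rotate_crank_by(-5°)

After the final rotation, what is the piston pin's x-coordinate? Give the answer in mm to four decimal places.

125.2189

set_geometry: r = 60 mm, L = 89 mm, e = 8 mm; θ ← 0°
rotate_crank_by(-44°): θ ← 0° -44° = -44°
rotate_crank_by(+37°): θ ← -44° +37° = -7°
rotate_crank_by(-65°): θ ← -7° -65° = -72°
rotate_crank_by(-34°): θ ← -72° -34° = -106°
rotate_crank_by(+74°): θ ← -106° +74° = -32°
rotate_crank_by(-5°): θ ← -32° -5° = -37°
crank pin P = (r cos θ, r sin θ) = (47.918131, -36.108901)
h = r sin θ − e = -36.108901 − 8 = -44.108901
x = r cos θ + √(L² − h²) = 47.918131 + √(7921.0 − 1945.5952) = 47.918131 + 77.300743 = 125.218873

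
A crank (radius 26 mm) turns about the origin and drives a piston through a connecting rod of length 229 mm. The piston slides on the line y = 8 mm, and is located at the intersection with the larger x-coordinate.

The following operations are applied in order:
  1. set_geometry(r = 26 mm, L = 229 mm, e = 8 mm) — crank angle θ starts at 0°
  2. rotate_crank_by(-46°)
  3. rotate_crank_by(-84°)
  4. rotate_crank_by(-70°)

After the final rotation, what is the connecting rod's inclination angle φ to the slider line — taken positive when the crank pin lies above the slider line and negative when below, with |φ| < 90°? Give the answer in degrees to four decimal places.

0.2233

set_geometry: r = 26 mm, L = 229 mm, e = 8 mm; θ ← 0°
rotate_crank_by(-46°): θ ← 0° -46° = -46°
rotate_crank_by(-84°): θ ← -46° -84° = -130°
rotate_crank_by(-70°): θ ← -130° -70° = -200°
crank pin P = (r cos θ, r sin θ) = (-24.432008, 8.892524)
h = r sin θ − e = 8.892524 − 8 = 0.892524
sin φ = h / L = 0.892524 / 229 = 0.00389748
φ = arcsin(0.00389748) = 0.223310°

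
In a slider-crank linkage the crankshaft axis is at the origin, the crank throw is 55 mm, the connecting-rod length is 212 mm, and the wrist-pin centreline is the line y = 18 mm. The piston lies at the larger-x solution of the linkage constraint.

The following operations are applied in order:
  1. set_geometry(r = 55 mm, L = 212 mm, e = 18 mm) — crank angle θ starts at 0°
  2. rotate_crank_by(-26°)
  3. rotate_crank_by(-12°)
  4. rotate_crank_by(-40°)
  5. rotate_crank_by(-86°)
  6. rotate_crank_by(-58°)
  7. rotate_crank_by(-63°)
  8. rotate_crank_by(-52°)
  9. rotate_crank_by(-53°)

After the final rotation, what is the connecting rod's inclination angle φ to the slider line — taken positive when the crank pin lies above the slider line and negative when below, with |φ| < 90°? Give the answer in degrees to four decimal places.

-12.3934

set_geometry: r = 55 mm, L = 212 mm, e = 18 mm; θ ← 0°
rotate_crank_by(-26°): θ ← 0° -26° = -26°
rotate_crank_by(-12°): θ ← -26° -12° = -38°
rotate_crank_by(-40°): θ ← -38° -40° = -78°
rotate_crank_by(-86°): θ ← -78° -86° = -164°
rotate_crank_by(-58°): θ ← -164° -58° = -222°
rotate_crank_by(-63°): θ ← -222° -63° = -285°
rotate_crank_by(-52°): θ ← -285° -52° = -337°
rotate_crank_by(-53°): θ ← -337° -53° = -390°
crank pin P = (r cos θ, r sin θ) = (47.631397, -27.500000)
h = r sin θ − e = -27.500000 − 18 = -45.500000
sin φ = h / L = -45.500000 / 212 = -0.21462264
φ = arcsin(-0.21462264) = -12.393389°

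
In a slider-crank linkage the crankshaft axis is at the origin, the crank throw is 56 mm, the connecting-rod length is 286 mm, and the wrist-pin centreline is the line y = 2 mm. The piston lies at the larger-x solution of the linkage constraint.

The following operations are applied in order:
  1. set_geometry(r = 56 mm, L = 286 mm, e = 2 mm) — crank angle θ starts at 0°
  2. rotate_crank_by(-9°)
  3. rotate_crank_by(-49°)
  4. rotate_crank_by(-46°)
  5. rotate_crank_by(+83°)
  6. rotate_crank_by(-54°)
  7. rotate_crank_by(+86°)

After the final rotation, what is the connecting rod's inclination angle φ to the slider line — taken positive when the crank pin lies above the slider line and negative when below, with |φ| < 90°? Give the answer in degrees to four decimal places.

set_geometry: r = 56 mm, L = 286 mm, e = 2 mm; θ ← 0°
rotate_crank_by(-9°): θ ← 0° -9° = -9°
rotate_crank_by(-49°): θ ← -9° -49° = -58°
rotate_crank_by(-46°): θ ← -58° -46° = -104°
rotate_crank_by(+83°): θ ← -104° +83° = -21°
rotate_crank_by(-54°): θ ← -21° -54° = -75°
rotate_crank_by(+86°): θ ← -75° +86° = 11°
crank pin P = (r cos θ, r sin θ) = (54.971122, 10.685304)
h = r sin θ − e = 10.685304 − 2 = 8.685304
sin φ = h / L = 8.685304 / 286 = 0.03036819
φ = arcsin(0.03036819) = 1.740237°

1.7402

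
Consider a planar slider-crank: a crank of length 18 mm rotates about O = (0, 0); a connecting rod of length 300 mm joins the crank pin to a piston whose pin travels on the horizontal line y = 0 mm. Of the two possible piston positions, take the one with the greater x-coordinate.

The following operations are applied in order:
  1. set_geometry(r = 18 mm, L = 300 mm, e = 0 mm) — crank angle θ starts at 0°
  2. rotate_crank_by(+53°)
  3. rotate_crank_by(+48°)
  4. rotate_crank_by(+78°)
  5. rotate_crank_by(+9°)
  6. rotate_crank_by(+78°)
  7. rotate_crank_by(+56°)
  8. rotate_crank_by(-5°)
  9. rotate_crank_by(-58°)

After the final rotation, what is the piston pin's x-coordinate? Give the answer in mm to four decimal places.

set_geometry: r = 18 mm, L = 300 mm, e = 0 mm; θ ← 0°
rotate_crank_by(+53°): θ ← 0° +53° = 53°
rotate_crank_by(+48°): θ ← 53° +48° = 101°
rotate_crank_by(+78°): θ ← 101° +78° = 179°
rotate_crank_by(+9°): θ ← 179° +9° = 188°
rotate_crank_by(+78°): θ ← 188° +78° = 266°
rotate_crank_by(+56°): θ ← 266° +56° = 322°
rotate_crank_by(-5°): θ ← 322° -5° = 317°
rotate_crank_by(-58°): θ ← 317° -58° = 259°
crank pin P = (r cos θ, r sin θ) = (-3.434562, -17.669289)
h = r sin θ − e = -17.669289 − 0 = -17.669289
x = r cos θ + √(L² − h²) = -3.434562 + √(90000.0 − 312.2038) = -3.434562 + 299.479208 = 296.044646

296.0446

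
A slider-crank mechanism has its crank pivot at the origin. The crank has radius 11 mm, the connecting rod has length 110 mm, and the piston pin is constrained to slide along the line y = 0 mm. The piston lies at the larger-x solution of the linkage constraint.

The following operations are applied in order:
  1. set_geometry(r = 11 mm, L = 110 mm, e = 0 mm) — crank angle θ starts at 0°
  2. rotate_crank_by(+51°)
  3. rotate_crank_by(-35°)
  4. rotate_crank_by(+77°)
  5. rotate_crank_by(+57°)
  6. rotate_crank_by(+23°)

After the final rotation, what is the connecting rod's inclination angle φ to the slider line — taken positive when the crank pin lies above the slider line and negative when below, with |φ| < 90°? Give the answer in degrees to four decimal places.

set_geometry: r = 11 mm, L = 110 mm, e = 0 mm; θ ← 0°
rotate_crank_by(+51°): θ ← 0° +51° = 51°
rotate_crank_by(-35°): θ ← 51° -35° = 16°
rotate_crank_by(+77°): θ ← 16° +77° = 93°
rotate_crank_by(+57°): θ ← 93° +57° = 150°
rotate_crank_by(+23°): θ ← 150° +23° = 173°
crank pin P = (r cos θ, r sin θ) = (-10.918008, 1.340563)
h = r sin θ − e = 1.340563 − 0 = 1.340563
sin φ = h / L = 1.340563 / 110 = 0.01218693
φ = arcsin(0.01218693) = 0.698277°

0.6983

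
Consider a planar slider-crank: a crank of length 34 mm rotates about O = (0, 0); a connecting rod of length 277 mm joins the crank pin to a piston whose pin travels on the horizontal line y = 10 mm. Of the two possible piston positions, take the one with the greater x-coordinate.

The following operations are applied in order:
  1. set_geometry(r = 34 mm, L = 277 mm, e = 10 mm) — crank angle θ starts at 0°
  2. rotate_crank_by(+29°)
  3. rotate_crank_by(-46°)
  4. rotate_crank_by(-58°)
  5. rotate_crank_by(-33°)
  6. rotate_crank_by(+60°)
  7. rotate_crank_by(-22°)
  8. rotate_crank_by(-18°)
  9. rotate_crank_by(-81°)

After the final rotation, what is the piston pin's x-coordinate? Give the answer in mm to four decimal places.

243.1336

set_geometry: r = 34 mm, L = 277 mm, e = 10 mm; θ ← 0°
rotate_crank_by(+29°): θ ← 0° +29° = 29°
rotate_crank_by(-46°): θ ← 29° -46° = -17°
rotate_crank_by(-58°): θ ← -17° -58° = -75°
rotate_crank_by(-33°): θ ← -75° -33° = -108°
rotate_crank_by(+60°): θ ← -108° +60° = -48°
rotate_crank_by(-22°): θ ← -48° -22° = -70°
rotate_crank_by(-18°): θ ← -70° -18° = -88°
rotate_crank_by(-81°): θ ← -88° -81° = -169°
crank pin P = (r cos θ, r sin θ) = (-33.375324, -6.487506)
h = r sin θ − e = -6.487506 − 10 = -16.487506
x = r cos θ + √(L² − h²) = -33.375324 + √(76729.0 − 271.8378) = -33.375324 + 276.508883 = 243.133558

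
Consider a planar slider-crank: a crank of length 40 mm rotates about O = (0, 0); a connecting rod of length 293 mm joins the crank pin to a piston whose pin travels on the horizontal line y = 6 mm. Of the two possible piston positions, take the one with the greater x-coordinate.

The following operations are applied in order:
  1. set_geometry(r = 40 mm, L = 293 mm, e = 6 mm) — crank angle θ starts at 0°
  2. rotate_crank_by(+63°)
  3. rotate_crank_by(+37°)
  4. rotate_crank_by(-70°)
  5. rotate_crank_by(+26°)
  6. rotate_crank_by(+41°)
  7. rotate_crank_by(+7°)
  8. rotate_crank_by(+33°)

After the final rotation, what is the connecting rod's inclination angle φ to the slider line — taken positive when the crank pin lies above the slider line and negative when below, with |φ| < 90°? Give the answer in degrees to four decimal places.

4.1649

set_geometry: r = 40 mm, L = 293 mm, e = 6 mm; θ ← 0°
rotate_crank_by(+63°): θ ← 0° +63° = 63°
rotate_crank_by(+37°): θ ← 63° +37° = 100°
rotate_crank_by(-70°): θ ← 100° -70° = 30°
rotate_crank_by(+26°): θ ← 30° +26° = 56°
rotate_crank_by(+41°): θ ← 56° +41° = 97°
rotate_crank_by(+7°): θ ← 97° +7° = 104°
rotate_crank_by(+33°): θ ← 104° +33° = 137°
crank pin P = (r cos θ, r sin θ) = (-29.254148, 27.279934)
h = r sin θ − e = 27.279934 − 6 = 21.279934
sin φ = h / L = 21.279934 / 293 = 0.07262776
φ = arcsin(0.07262776) = 4.164931°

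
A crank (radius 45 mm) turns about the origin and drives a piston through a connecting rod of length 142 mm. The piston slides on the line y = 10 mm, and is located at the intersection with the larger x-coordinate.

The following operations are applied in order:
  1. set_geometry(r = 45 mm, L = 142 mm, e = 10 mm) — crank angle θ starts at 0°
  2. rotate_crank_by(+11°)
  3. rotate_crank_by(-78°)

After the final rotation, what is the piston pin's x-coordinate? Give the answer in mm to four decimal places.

set_geometry: r = 45 mm, L = 142 mm, e = 10 mm; θ ← 0°
rotate_crank_by(+11°): θ ← 0° +11° = 11°
rotate_crank_by(-78°): θ ← 11° -78° = -67°
crank pin P = (r cos θ, r sin θ) = (17.582901, -41.422718)
h = r sin θ − e = -41.422718 − 10 = -51.422718
x = r cos θ + √(L² − h²) = 17.582901 + √(20164.0 − 2644.2960) = 17.582901 + 132.362019 = 149.944920

149.9449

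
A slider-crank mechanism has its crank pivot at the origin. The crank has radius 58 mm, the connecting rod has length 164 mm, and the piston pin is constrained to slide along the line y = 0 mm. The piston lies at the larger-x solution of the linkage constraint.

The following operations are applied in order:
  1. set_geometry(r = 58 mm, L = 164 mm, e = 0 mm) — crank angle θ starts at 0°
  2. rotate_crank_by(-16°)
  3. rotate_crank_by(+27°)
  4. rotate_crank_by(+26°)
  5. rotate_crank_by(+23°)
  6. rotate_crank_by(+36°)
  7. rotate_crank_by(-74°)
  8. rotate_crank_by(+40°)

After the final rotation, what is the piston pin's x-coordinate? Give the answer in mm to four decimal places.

183.0287

set_geometry: r = 58 mm, L = 164 mm, e = 0 mm; θ ← 0°
rotate_crank_by(-16°): θ ← 0° -16° = -16°
rotate_crank_by(+27°): θ ← -16° +27° = 11°
rotate_crank_by(+26°): θ ← 11° +26° = 37°
rotate_crank_by(+23°): θ ← 37° +23° = 60°
rotate_crank_by(+36°): θ ← 60° +36° = 96°
rotate_crank_by(-74°): θ ← 96° -74° = 22°
rotate_crank_by(+40°): θ ← 22° +40° = 62°
crank pin P = (r cos θ, r sin θ) = (27.229351, 51.210960)
h = r sin θ − e = 51.210960 − 0 = 51.210960
x = r cos θ + √(L² − h²) = 27.229351 + √(26896.0 − 2622.5625) = 27.229351 + 155.799350 = 183.028701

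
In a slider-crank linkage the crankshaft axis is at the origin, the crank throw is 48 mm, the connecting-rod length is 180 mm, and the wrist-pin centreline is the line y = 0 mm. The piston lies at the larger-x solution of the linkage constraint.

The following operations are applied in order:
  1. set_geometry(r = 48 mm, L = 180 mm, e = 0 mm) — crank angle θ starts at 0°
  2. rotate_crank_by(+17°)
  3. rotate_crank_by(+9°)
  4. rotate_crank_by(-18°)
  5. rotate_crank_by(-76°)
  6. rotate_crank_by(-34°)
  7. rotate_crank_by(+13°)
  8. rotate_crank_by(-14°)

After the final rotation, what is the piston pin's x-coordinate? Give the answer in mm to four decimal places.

163.0200

set_geometry: r = 48 mm, L = 180 mm, e = 0 mm; θ ← 0°
rotate_crank_by(+17°): θ ← 0° +17° = 17°
rotate_crank_by(+9°): θ ← 17° +9° = 26°
rotate_crank_by(-18°): θ ← 26° -18° = 8°
rotate_crank_by(-76°): θ ← 8° -76° = -68°
rotate_crank_by(-34°): θ ← -68° -34° = -102°
rotate_crank_by(+13°): θ ← -102° +13° = -89°
rotate_crank_by(-14°): θ ← -89° -14° = -103°
crank pin P = (r cos θ, r sin θ) = (-10.797651, -46.769763)
h = r sin θ − e = -46.769763 − 0 = -46.769763
x = r cos θ + √(L² − h²) = -10.797651 + √(32400.0 − 2187.4107) = -10.797651 + 173.817690 = 163.020039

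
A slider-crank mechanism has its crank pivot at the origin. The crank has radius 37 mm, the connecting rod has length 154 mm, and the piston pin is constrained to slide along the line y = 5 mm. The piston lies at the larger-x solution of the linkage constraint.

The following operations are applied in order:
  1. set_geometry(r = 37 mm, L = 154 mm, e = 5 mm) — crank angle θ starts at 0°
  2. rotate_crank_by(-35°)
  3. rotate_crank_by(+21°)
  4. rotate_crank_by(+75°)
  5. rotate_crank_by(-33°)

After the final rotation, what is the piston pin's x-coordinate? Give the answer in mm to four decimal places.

186.1714

set_geometry: r = 37 mm, L = 154 mm, e = 5 mm; θ ← 0°
rotate_crank_by(-35°): θ ← 0° -35° = -35°
rotate_crank_by(+21°): θ ← -35° +21° = -14°
rotate_crank_by(+75°): θ ← -14° +75° = 61°
rotate_crank_by(-33°): θ ← 61° -33° = 28°
crank pin P = (r cos θ, r sin θ) = (32.669061, 17.370448)
h = r sin θ − e = 17.370448 − 5 = 12.370448
x = r cos θ + √(L² − h²) = 32.669061 + √(23716.0 − 153.0280) = 32.669061 + 153.502352 = 186.171413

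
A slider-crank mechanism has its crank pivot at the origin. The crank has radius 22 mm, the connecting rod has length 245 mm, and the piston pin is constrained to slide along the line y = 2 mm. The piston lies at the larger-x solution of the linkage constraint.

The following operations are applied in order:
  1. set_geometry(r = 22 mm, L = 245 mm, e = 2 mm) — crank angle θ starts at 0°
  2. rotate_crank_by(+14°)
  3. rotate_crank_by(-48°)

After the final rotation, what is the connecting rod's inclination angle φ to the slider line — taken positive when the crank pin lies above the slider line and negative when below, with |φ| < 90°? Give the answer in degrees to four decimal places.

set_geometry: r = 22 mm, L = 245 mm, e = 2 mm; θ ← 0°
rotate_crank_by(+14°): θ ← 0° +14° = 14°
rotate_crank_by(-48°): θ ← 14° -48° = -34°
crank pin P = (r cos θ, r sin θ) = (18.238827, -12.302244)
h = r sin θ − e = -12.302244 − 2 = -14.302244
sin φ = h / L = -14.302244 / 245 = -0.05837651
φ = arcsin(-0.05837651) = -3.346630°

-3.3466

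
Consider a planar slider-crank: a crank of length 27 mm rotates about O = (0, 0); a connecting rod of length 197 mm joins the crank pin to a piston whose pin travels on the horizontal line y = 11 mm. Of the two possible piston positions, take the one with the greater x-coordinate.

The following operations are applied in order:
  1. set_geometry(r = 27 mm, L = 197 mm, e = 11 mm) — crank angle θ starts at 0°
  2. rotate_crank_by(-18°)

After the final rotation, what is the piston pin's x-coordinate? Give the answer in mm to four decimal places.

221.7266

set_geometry: r = 27 mm, L = 197 mm, e = 11 mm; θ ← 0°
rotate_crank_by(-18°): θ ← 0° -18° = -18°
crank pin P = (r cos θ, r sin θ) = (25.678526, -8.343459)
h = r sin θ − e = -8.343459 − 11 = -19.343459
x = r cos θ + √(L² − h²) = 25.678526 + √(38809.0 − 374.1694) = 25.678526 + 196.048031 = 221.726557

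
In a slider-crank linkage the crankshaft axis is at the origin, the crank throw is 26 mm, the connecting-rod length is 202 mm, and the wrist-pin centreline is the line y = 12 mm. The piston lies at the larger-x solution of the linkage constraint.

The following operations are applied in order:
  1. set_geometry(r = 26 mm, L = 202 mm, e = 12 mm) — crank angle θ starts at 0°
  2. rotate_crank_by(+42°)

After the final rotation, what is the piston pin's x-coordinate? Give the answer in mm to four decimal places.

set_geometry: r = 26 mm, L = 202 mm, e = 12 mm; θ ← 0°
rotate_crank_by(+42°): θ ← 0° +42° = 42°
crank pin P = (r cos θ, r sin θ) = (19.321765, 17.397396)
h = r sin θ − e = 17.397396 − 12 = 5.397396
x = r cos θ + √(L² − h²) = 19.321765 + √(40804.0 − 29.1319) = 19.321765 + 201.927879 = 221.249644

221.2496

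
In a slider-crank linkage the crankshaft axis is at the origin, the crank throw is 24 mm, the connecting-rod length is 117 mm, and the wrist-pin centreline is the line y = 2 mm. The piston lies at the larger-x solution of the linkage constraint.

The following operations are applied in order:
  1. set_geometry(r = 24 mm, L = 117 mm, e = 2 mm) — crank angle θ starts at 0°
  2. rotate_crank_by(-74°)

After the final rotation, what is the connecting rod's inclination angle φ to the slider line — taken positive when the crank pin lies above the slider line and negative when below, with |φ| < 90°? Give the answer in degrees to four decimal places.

set_geometry: r = 24 mm, L = 117 mm, e = 2 mm; θ ← 0°
rotate_crank_by(-74°): θ ← 0° -74° = -74°
crank pin P = (r cos θ, r sin θ) = (6.615297, -23.070281)
h = r sin θ − e = -23.070281 − 2 = -25.070281
sin φ = h / L = -25.070281 / 117 = -0.21427590
φ = arcsin(-0.21427590) = -12.373050°

-12.3730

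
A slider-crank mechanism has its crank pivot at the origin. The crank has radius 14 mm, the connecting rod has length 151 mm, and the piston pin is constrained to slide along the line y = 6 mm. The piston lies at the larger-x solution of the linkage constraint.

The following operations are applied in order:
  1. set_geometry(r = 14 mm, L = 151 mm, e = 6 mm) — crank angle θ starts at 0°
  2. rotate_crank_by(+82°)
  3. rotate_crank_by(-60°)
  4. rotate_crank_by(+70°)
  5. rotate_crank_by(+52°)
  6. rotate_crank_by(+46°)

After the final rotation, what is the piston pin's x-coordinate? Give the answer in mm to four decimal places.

set_geometry: r = 14 mm, L = 151 mm, e = 6 mm; θ ← 0°
rotate_crank_by(+82°): θ ← 0° +82° = 82°
rotate_crank_by(-60°): θ ← 82° -60° = 22°
rotate_crank_by(+70°): θ ← 22° +70° = 92°
rotate_crank_by(+52°): θ ← 92° +52° = 144°
rotate_crank_by(+46°): θ ← 144° +46° = 190°
crank pin P = (r cos θ, r sin θ) = (-13.787309, -2.431074)
h = r sin θ − e = -2.431074 − 6 = -8.431074
x = r cos θ + √(L² − h²) = -13.787309 + √(22801.0 − 71.0830) = -13.787309 + 150.764442 = 136.977133

136.9771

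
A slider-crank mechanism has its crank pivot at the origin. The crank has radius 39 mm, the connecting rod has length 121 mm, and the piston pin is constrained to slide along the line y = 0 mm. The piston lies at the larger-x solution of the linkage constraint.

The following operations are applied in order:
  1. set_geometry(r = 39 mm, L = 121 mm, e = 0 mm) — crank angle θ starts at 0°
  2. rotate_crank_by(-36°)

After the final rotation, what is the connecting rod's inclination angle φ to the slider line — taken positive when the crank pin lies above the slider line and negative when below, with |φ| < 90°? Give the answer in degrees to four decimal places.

-10.9208

set_geometry: r = 39 mm, L = 121 mm, e = 0 mm; θ ← 0°
rotate_crank_by(-36°): θ ← 0° -36° = -36°
crank pin P = (r cos θ, r sin θ) = (31.551663, -22.923625)
h = r sin θ − e = -22.923625 − 0 = -22.923625
sin φ = h / L = -22.923625 / 121 = -0.18945144
φ = arcsin(-0.18945144) = -10.920773°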